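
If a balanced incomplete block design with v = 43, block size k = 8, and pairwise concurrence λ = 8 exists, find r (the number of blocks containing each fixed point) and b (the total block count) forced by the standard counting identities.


Any 2-(v, k, λ) BIBD satisfies two necessary conditions:
  (i)  Each point sits in r blocks, and counting incidences through any fixed point gives r(k − 1) = λ(v − 1), so r = λ(v − 1)/(k − 1).
  (ii) Total incidences bk = vr, so b = vr/k.
Step 1: r = λ(v − 1)/(k − 1) = 8·(43 − 1)/(8 − 1) = 8·42/7 = 336/7 = 48.
Step 2: b = vr/k = 43·48/8 = 2064/8 = 258.
Check integrality: r = 48 ∈ Z ✓, b = 258 ∈ Z ✓.
(These identities are necessary conditions: they determine r and b for any design with these parameters, but do not by themselves prove that one exists.)

r = 48, b = 258.


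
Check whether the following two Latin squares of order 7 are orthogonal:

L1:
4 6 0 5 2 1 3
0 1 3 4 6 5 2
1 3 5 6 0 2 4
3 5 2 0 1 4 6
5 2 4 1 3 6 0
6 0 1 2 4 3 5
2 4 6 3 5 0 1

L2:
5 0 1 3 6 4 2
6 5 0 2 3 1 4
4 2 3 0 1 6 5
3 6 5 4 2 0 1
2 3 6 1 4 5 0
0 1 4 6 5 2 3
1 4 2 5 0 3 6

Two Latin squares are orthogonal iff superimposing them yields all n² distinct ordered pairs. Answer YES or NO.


Form the n² = 49 superimposed pairs (L1[i][j], L2[i][j]), row by row (rows and columns indexed from 0):
row 0: (4,5) (6,0) (0,1) (5,3) (2,6) (1,4) (3,2)
row 1: (0,6) (1,5) (3,0) (4,2) (6,3) (5,1) (2,4)
row 2: (1,4) (3,2) (5,3) (6,0) (0,1) (2,6) (4,5)
row 3: (3,3) (5,6) (2,5) (0,4) (1,2) (4,0) (6,1)
row 4: (5,2) (2,3) (4,6) (1,1) (3,4) (6,5) (0,0)
row 5: (6,0) (0,1) (1,4) (2,6) (4,5) (3,2) (5,3)
row 6: (2,1) (4,4) (6,2) (3,5) (5,0) (0,3) (1,6)
Orthogonality requires all 49 pairs distinct.
But the pair (1,4) repeats: cell (0,5) has L1 = 1, L2 = 4, and cell (2,0) has L1 = 1, L2 = 4.
A repeated pair means some other pair never occurs (only 35 distinct pairs out of 49), so the squares are not orthogonal.
Conclusion: NO.

NO


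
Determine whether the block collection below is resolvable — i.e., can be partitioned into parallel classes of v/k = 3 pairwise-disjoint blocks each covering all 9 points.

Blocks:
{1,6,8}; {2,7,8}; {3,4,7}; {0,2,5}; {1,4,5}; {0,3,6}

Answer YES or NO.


v = 9, block size k = 3, number of blocks = 6.
For resolvability, blocks must partition into parallel classes of size v/k = 3.
Total blocks must therefore be a multiple of 3: 6 = 3·2 + 0 ⇒ divisible ✓.
Greedy packing gives 2 candidate class(es). Each should be a full parallel class (size 3, covers all 9 points).
  Class 1 (3 blocks): {1,6,8}; {3,4,7}; {0,2,5}. Points covered: [0, 1, 2, 3, 4, 5, 6, 7, 8].
  Class 2 (3 blocks): {2,7,8}; {1,4,5}; {0,3,6}. Points covered: [0, 1, 2, 3, 4, 5, 6, 7, 8].
All classes full (size 3)? YES. All classes cover every point? YES.
Resolvable? YES.

YES


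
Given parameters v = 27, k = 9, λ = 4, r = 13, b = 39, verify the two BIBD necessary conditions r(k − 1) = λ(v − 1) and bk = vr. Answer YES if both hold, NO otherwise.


Condition (i): r(k − 1) = 13·8 = 104; λ(v − 1) = 4·26 = 104. Match? YES.
Condition (ii): bk = 39·9 = 351; vr = 27·13 = 351. Match? YES.
Both conditions hold? YES.

YES


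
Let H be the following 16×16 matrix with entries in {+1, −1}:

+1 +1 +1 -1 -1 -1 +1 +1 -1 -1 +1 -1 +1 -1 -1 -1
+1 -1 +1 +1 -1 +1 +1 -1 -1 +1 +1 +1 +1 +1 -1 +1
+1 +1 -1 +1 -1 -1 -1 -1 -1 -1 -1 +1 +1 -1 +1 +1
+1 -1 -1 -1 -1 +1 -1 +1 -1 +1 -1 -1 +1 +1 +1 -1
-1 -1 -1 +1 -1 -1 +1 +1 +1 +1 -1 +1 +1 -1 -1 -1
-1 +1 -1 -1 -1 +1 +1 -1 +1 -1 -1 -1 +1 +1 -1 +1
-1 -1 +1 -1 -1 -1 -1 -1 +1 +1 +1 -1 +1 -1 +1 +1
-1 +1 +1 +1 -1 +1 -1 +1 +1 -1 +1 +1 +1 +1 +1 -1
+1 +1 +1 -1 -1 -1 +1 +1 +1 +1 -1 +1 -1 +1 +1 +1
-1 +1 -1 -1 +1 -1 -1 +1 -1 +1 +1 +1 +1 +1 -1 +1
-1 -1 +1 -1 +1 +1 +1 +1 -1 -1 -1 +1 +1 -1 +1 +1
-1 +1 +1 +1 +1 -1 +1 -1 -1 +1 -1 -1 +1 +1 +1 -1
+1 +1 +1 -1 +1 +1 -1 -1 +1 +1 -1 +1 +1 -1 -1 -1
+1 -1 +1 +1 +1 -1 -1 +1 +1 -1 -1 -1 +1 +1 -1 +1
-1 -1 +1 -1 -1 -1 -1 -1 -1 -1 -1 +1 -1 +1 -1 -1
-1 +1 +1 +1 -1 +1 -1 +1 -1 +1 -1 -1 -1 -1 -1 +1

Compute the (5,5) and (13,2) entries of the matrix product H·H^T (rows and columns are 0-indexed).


Row 2 of H: [1, 1, -1, 1, -1, -1, -1, -1, -1, -1, -1, 1, 1, -1, 1, 1].
Row 5 of H: [-1, 1, -1, -1, -1, 1, 1, -1, 1, -1, -1, -1, 1, 1, -1, 1].
Row 13 of H: [1, -1, 1, 1, 1, -1, -1, 1, 1, -1, -1, -1, 1, 1, -1, 1].
(H·H^T)[5][5] = Σ_j H[5][j]·H[5][j] = (-1)² + (1)² + (-1)² + (-1)² + (-1)² + (1)² + (1)² + (-1)² + (1)² + (-1)² + (-1)² + (-1)² + (1)² + (1)² + (-1)² + (1)² = 1 + 1 + 1 + 1 + 1 + 1 + 1 + 1 + 1 + 1 + 1 + 1 + 1 + 1 + 1 + 1 = 16.
(H·H^T)[13][2] = Σ_j H[13][j]·H[2][j] = (1)·(1) + (-1)·(1) + (1)·(-1) + (1)·(1) + (1)·(-1) + (-1)·(-1) + (-1)·(-1) + (1)·(-1) + (1)·(-1) + (-1)·(-1) + (-1)·(-1) + (-1)·(1) + (1)·(1) + (1)·(-1) + (-1)·(1) + (1)·(1) = 1 + -1 + -1 + 1 + -1 + 1 + 1 + -1 + -1 + 1 + 1 + -1 + 1 + -1 + -1 + 1 = 0.
So rows 13 and 2 are orthogonal; the diagonal entry equals n = 16.

(5,5) entry = 16; (13,2) entry = 0.


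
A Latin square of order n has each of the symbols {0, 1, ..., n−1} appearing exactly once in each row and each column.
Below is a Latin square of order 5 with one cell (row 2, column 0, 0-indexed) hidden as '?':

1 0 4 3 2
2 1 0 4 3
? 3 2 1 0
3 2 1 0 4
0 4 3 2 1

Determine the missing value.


Row 2 contains symbols [0, 1, 2, 3] — missing [4].
Column 0 contains symbols [0, 1, 2, 3] — missing [4].
The missing symbol must appear in both missing sets; intersection = [4].
Therefore the hidden value is 4.

Missing value = 4.


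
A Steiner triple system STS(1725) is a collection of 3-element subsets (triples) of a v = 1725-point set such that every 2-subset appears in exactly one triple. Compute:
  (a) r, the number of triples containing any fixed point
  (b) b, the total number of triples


An STS(v) is a 2-(v, 3, 1) BIBD: block size k = 3, λ = 1.
Replication: r(k − 1) = λ(v − 1) ⇒ r·2 = 1725 − 1 = 1724 ⇒ r = 862.
Block count: bk = vr ⇒ b·3 = 1725·862 = 1486950 ⇒ b = 495650.

r = 862, b = 495650.


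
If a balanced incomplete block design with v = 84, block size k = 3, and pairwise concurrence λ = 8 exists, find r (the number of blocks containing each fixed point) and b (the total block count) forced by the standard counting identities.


Any 2-(v, k, λ) BIBD satisfies two necessary conditions:
  (i)  Each point sits in r blocks, and counting incidences through any fixed point gives r(k − 1) = λ(v − 1), so r = λ(v − 1)/(k − 1).
  (ii) Total incidences bk = vr, so b = vr/k.
Step 1: r = λ(v − 1)/(k − 1) = 8·(84 − 1)/(3 − 1) = 8·83/2 = 664/2 = 332.
Step 2: b = vr/k = 84·332/3 = 27888/3 = 9296.
Check integrality: r = 332 ∈ Z ✓, b = 9296 ∈ Z ✓.
(These identities are necessary conditions: they determine r and b for any design with these parameters, but do not by themselves prove that one exists.)

r = 332, b = 9296.


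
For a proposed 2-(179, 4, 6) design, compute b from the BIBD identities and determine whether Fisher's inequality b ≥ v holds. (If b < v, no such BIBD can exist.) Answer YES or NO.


b = λv(v − 1)/(k(k − 1)) = 6·179·178/(4·3) = 191172/12 = 15931.
Compare with v = 179: b ≥ v, so Fisher's inequality holds.

YES


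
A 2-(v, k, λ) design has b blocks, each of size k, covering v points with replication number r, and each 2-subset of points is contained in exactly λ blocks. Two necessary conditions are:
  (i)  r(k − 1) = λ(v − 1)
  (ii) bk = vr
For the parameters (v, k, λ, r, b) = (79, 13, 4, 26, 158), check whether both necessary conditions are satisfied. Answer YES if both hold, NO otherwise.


Condition (i): r(k − 1) = 26·12 = 312; λ(v − 1) = 4·78 = 312. Match? YES.
Condition (ii): bk = 158·13 = 2054; vr = 79·26 = 2054. Match? YES.
Both conditions hold? YES.

YES


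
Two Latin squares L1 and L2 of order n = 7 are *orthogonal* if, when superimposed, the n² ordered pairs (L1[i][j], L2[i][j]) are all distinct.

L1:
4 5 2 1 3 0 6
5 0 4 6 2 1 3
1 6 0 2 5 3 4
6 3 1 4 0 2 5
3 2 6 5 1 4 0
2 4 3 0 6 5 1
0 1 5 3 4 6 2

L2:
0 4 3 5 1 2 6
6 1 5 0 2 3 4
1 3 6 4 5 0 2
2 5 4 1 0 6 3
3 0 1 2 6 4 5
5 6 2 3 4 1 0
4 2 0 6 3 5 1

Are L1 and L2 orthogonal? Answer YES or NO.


Form the n² = 49 superimposed pairs (L1[i][j], L2[i][j]), row by row (rows and columns indexed from 0):
row 0: (4,0) (5,4) (2,3) (1,5) (3,1) (0,2) (6,6)
row 1: (5,6) (0,1) (4,5) (6,0) (2,2) (1,3) (3,4)
row 2: (1,1) (6,3) (0,6) (2,4) (5,5) (3,0) (4,2)
row 3: (6,2) (3,5) (1,4) (4,1) (0,0) (2,6) (5,3)
row 4: (3,3) (2,0) (6,1) (5,2) (1,6) (4,4) (0,5)
row 5: (2,5) (4,6) (3,2) (0,3) (6,4) (5,1) (1,0)
row 6: (0,4) (1,2) (5,0) (3,6) (4,3) (6,5) (2,1)
Orthogonality requires all 49 pairs distinct.
Check by first coordinate: for each symbol s of L1, list the L2 entries in the n cells where L1 = s; they must all differ.
  L1 = 0: L2 entries (in reading order) 2, 1, 6, 0, 5, 3, 4 — all 7 distinct ✓
  L1 = 1: L2 entries (in reading order) 5, 3, 1, 4, 6, 0, 2 — all 7 distinct ✓
  L1 = 2: L2 entries (in reading order) 3, 2, 4, 6, 0, 5, 1 — all 7 distinct ✓
  L1 = 3: L2 entries (in reading order) 1, 4, 0, 5, 3, 2, 6 — all 7 distinct ✓
  L1 = 4: L2 entries (in reading order) 0, 5, 2, 1, 4, 6, 3 — all 7 distinct ✓
  L1 = 5: L2 entries (in reading order) 4, 6, 5, 3, 2, 1, 0 — all 7 distinct ✓
  L1 = 6: L2 entries (in reading order) 6, 0, 3, 2, 1, 4, 5 — all 7 distinct ✓
Every symbol of L1 meets every symbol of L2 exactly once, so all 49 pairs are distinct (49 of 49).
Conclusion: YES.

YES


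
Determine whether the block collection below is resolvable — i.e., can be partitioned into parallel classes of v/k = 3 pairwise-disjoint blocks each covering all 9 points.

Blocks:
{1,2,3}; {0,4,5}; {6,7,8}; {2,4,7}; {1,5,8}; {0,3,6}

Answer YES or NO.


v = 9, block size k = 3, number of blocks = 6.
For resolvability, blocks must partition into parallel classes of size v/k = 3.
Total blocks must therefore be a multiple of 3: 6 = 3·2 + 0 ⇒ divisible ✓.
Greedy packing gives 2 candidate class(es). Each should be a full parallel class (size 3, covers all 9 points).
  Class 1 (3 blocks): {1,2,3}; {0,4,5}; {6,7,8}. Points covered: [0, 1, 2, 3, 4, 5, 6, 7, 8].
  Class 2 (3 blocks): {2,4,7}; {1,5,8}; {0,3,6}. Points covered: [0, 1, 2, 3, 4, 5, 6, 7, 8].
All classes full (size 3)? YES. All classes cover every point? YES.
Resolvable? YES.

YES


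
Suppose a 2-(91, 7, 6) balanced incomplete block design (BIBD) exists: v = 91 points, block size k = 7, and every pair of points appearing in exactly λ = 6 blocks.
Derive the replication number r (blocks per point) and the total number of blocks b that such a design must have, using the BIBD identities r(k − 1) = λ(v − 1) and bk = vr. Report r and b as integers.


Any 2-(v, k, λ) BIBD satisfies two necessary conditions:
  (i)  Each point sits in r blocks, and counting incidences through any fixed point gives r(k − 1) = λ(v − 1), so r = λ(v − 1)/(k − 1).
  (ii) Total incidences bk = vr, so b = vr/k.
Step 1: r = λ(v − 1)/(k − 1) = 6·(91 − 1)/(7 − 1) = 6·90/6 = 540/6 = 90.
Step 2: b = vr/k = 91·90/7 = 8190/7 = 1170.
Check integrality: r = 90 ∈ Z ✓, b = 1170 ∈ Z ✓.
(These identities are necessary conditions: they determine r and b for any design with these parameters, but do not by themselves prove that one exists.)

r = 90, b = 1170.


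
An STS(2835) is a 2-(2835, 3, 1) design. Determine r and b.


An STS(v) is a 2-(v, 3, 1) BIBD: block size k = 3, λ = 1.
Replication: r(k − 1) = λ(v − 1) ⇒ r·2 = 2835 − 1 = 2834 ⇒ r = 1417.
Block count: b = v(v − 1)/6 = 2835·2834/6 = 8034390/6 = 1339065.
(Check via bk = vr: 1339065·3 = 4017195 = 2835·1417 = 4017195 ✓.)

r = 1417, b = 1339065.


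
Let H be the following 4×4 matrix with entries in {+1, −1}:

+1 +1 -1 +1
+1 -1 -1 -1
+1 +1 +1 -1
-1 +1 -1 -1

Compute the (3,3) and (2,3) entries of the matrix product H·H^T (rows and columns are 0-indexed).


Row 2 of H: [1, 1, 1, -1].
Row 3 of H: [-1, 1, -1, -1].
(H·H^T)[3][3] = Σ_j H[3][j]·H[3][j] = (-1)² + (1)² + (-1)² + (-1)² = 1 + 1 + 1 + 1 = 4.
(H·H^T)[2][3] = Σ_j H[2][j]·H[3][j] = (1)·(-1) + (1)·(1) + (1)·(-1) + (-1)·(-1) = -1 + 1 + -1 + 1 = 0.
So rows 2 and 3 are orthogonal; the diagonal entry equals n = 4.

(3,3) entry = 4; (2,3) entry = 0.


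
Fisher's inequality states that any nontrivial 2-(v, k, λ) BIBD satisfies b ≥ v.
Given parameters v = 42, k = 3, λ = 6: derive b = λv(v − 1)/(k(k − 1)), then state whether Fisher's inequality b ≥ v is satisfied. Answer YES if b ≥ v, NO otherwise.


b = λv(v − 1)/(k(k − 1)) = 6·42·41/(3·2) = 10332/6 = 1722.
Compare with v = 42: b ≥ v, so Fisher's inequality holds.

YES


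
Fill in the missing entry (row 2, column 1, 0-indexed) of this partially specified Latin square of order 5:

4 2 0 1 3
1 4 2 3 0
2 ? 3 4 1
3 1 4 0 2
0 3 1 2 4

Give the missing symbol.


Row 2 contains symbols [1, 2, 3, 4] — missing [0].
Column 1 contains symbols [1, 2, 3, 4] — missing [0].
The missing symbol must appear in both missing sets; intersection = [0].
Therefore the hidden value is 0.

Missing value = 0.


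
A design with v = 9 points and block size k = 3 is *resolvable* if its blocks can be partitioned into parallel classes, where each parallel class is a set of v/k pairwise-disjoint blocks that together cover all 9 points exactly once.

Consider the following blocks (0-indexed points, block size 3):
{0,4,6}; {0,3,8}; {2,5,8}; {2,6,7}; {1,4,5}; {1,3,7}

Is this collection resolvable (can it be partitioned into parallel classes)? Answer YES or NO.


v = 9, block size k = 3, number of blocks = 6.
For resolvability, blocks must partition into parallel classes of size v/k = 3.
Total blocks must therefore be a multiple of 3: 6 = 3·2 + 0 ⇒ divisible ✓.
Greedy packing gives 2 candidate class(es). Each should be a full parallel class (size 3, covers all 9 points).
  Class 1 (3 blocks): {0,4,6}; {2,5,8}; {1,3,7}. Points covered: [0, 1, 2, 3, 4, 5, 6, 7, 8].
  Class 2 (3 blocks): {0,3,8}; {2,6,7}; {1,4,5}. Points covered: [0, 1, 2, 3, 4, 5, 6, 7, 8].
All classes full (size 3)? YES. All classes cover every point? YES.
Resolvable? YES.

YES


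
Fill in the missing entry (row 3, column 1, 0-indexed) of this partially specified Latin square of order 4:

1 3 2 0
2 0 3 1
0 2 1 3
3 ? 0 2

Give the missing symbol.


Row 3 contains symbols [0, 2, 3] — missing [1].
Column 1 contains symbols [0, 2, 3] — missing [1].
The missing symbol must appear in both missing sets; intersection = [1].
Therefore the hidden value is 1.

Missing value = 1.


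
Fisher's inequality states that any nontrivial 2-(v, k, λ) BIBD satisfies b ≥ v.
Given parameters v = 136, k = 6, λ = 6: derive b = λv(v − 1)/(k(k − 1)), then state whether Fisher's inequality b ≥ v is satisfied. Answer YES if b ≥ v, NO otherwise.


b = λv(v − 1)/(k(k − 1)) = 6·136·135/(6·5) = 110160/30 = 3672.
Compare with v = 136: b ≥ v, so Fisher's inequality holds.

YES


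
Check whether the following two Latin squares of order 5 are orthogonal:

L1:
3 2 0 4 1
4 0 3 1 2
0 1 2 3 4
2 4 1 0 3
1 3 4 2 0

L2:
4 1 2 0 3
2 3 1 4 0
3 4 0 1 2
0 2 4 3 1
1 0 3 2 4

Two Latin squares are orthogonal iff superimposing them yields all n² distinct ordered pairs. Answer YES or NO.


Form the n² = 25 superimposed pairs (L1[i][j], L2[i][j]), row by row (rows and columns indexed from 0):
row 0: (3,4) (2,1) (0,2) (4,0) (1,3)
row 1: (4,2) (0,3) (3,1) (1,4) (2,0)
row 2: (0,3) (1,4) (2,0) (3,1) (4,2)
row 3: (2,0) (4,2) (1,4) (0,3) (3,1)
row 4: (1,1) (3,0) (4,3) (2,2) (0,4)
Orthogonality requires all 25 pairs distinct.
But the pair (0,3) repeats: cell (1,1) has L1 = 0, L2 = 3, and cell (2,0) has L1 = 0, L2 = 3.
A repeated pair means some other pair never occurs (only 15 distinct pairs out of 25), so the squares are not orthogonal.
Conclusion: NO.

NO


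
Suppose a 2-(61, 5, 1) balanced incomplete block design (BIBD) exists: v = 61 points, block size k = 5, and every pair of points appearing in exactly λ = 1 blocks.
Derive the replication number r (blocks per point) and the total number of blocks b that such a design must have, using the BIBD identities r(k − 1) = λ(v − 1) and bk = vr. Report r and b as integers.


Any 2-(v, k, λ) BIBD satisfies two necessary conditions:
  (i)  Each point sits in r blocks, and counting incidences through any fixed point gives r(k − 1) = λ(v − 1), so r = λ(v − 1)/(k − 1).
  (ii) Total incidences bk = vr, so b = vr/k.
Step 1: r = λ(v − 1)/(k − 1) = 1·(61 − 1)/(5 − 1) = 1·60/4 = 60/4 = 15.
Step 2: b = vr/k = 61·15/5 = 915/5 = 183.
Check integrality: r = 15 ∈ Z ✓, b = 183 ∈ Z ✓.
(These identities are necessary conditions: they determine r and b for any design with these parameters, but do not by themselves prove that one exists.)

r = 15, b = 183.


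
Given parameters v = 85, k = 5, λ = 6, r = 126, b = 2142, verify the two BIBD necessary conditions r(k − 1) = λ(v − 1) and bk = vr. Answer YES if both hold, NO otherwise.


Condition (i): r(k − 1) = 126·4 = 504; λ(v − 1) = 6·84 = 504. Match? YES.
Condition (ii): bk = 2142·5 = 10710; vr = 85·126 = 10710. Match? YES.
Both conditions hold? YES.

YES


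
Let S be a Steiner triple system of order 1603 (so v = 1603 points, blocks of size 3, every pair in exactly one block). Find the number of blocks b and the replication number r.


An STS(v) is a 2-(v, 3, 1) BIBD: block size k = 3, λ = 1.
Replication: r(k − 1) = λ(v − 1) ⇒ r·2 = 1603 − 1 = 1602 ⇒ r = 801.
Block count: b = v(v − 1)/6 = 1603·1602/6 = 2568006/6 = 428001.

r = 801, b = 428001.


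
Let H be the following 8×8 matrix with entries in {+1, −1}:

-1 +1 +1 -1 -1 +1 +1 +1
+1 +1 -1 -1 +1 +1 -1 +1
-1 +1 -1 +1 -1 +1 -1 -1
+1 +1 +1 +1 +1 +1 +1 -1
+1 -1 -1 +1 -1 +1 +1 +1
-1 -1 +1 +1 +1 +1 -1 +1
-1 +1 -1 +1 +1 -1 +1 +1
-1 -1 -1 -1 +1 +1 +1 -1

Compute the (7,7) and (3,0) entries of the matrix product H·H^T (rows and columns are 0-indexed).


Row 0 of H: [-1, 1, 1, -1, -1, 1, 1, 1].
Row 3 of H: [1, 1, 1, 1, 1, 1, 1, -1].
Row 7 of H: [-1, -1, -1, -1, 1, 1, 1, -1].
(H·H^T)[7][7] = Σ_j H[7][j]·H[7][j] = (-1)² + (-1)² + (-1)² + (-1)² + (1)² + (1)² + (1)² + (-1)² = 1 + 1 + 1 + 1 + 1 + 1 + 1 + 1 = 8.
(H·H^T)[3][0] = Σ_j H[3][j]·H[0][j] = (1)·(-1) + (1)·(1) + (1)·(1) + (1)·(-1) + (1)·(-1) + (1)·(1) + (1)·(1) + (-1)·(1) = -1 + 1 + 1 + -1 + -1 + 1 + 1 + -1 = 0.
So rows 3 and 0 are orthogonal; the diagonal entry equals n = 8.

(7,7) entry = 8; (3,0) entry = 0.


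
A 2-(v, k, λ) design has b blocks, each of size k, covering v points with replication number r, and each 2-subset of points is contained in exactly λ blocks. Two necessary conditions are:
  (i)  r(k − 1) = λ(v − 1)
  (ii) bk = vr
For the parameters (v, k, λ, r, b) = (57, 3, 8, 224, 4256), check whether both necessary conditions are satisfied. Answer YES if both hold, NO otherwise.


Condition (i): r(k − 1) = 224·2 = 448; λ(v − 1) = 8·56 = 448. Match? YES.
Condition (ii): bk = 4256·3 = 12768; vr = 57·224 = 12768. Match? YES.
Both conditions hold? YES.

YES


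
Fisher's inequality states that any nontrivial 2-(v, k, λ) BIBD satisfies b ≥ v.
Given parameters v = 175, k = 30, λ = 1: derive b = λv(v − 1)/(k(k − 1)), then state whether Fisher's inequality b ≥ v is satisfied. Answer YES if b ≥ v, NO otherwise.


r = λ(v − 1)/(k − 1) = 1·174/29 = 6.
b = vr/k = 175·6/30 = 35.
Fisher's inequality: b ≥ v ⇔ 35 ≥ 175? NO.

NO


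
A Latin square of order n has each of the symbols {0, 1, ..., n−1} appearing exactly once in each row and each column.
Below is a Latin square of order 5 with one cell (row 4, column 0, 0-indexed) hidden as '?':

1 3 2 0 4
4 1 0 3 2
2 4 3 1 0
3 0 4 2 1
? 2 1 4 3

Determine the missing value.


Row 4 contains symbols [1, 2, 3, 4] — missing [0].
Column 0 contains symbols [1, 2, 3, 4] — missing [0].
The missing symbol must appear in both missing sets; intersection = [0].
Therefore the hidden value is 0.

Missing value = 0.


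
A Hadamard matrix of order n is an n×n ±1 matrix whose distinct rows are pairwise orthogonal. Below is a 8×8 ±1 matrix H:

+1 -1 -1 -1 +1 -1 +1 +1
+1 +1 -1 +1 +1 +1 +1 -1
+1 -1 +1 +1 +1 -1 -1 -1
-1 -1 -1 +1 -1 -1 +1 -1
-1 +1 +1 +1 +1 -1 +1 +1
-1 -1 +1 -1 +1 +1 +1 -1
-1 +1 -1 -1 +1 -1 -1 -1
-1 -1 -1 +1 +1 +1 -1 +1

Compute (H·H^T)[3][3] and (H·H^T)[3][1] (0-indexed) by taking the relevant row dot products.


Row 1 of H: [1, 1, -1, 1, 1, 1, 1, -1].
Row 3 of H: [-1, -1, -1, 1, -1, -1, 1, -1].
(H·H^T)[3][3] = Σ_j H[3][j]·H[3][j] = (-1)² + (-1)² + (-1)² + (1)² + (-1)² + (-1)² + (1)² + (-1)² = 1 + 1 + 1 + 1 + 1 + 1 + 1 + 1 = 8.
(H·H^T)[3][1] = Σ_j H[3][j]·H[1][j] = (-1)·(1) + (-1)·(1) + (-1)·(-1) + (1)·(1) + (-1)·(1) + (-1)·(1) + (1)·(1) + (-1)·(-1) = -1 + -1 + 1 + 1 + -1 + -1 + 1 + 1 = 0.
So rows 3 and 1 are orthogonal; the diagonal entry equals n = 8.

(3,3) entry = 8; (3,1) entry = 0.


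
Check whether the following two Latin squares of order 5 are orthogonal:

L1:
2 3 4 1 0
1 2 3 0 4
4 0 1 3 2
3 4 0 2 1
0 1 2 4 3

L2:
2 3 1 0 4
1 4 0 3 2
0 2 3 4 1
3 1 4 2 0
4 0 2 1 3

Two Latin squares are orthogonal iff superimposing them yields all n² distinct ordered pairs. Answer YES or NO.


Form the n² = 25 superimposed pairs (L1[i][j], L2[i][j]), row by row (rows and columns indexed from 0):
row 0: (2,2) (3,3) (4,1) (1,0) (0,4)
row 1: (1,1) (2,4) (3,0) (0,3) (4,2)
row 2: (4,0) (0,2) (1,3) (3,4) (2,1)
row 3: (3,3) (4,1) (0,4) (2,2) (1,0)
row 4: (0,4) (1,0) (2,2) (4,1) (3,3)
Orthogonality requires all 25 pairs distinct.
But the pair (3,3) repeats: cell (0,1) has L1 = 3, L2 = 3, and cell (3,0) has L1 = 3, L2 = 3.
A repeated pair means some other pair never occurs (only 15 distinct pairs out of 25), so the squares are not orthogonal.
Conclusion: NO.

NO


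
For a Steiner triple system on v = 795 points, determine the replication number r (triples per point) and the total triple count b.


An STS(v) is a 2-(v, 3, 1) BIBD: block size k = 3, λ = 1.
Replication: r(k − 1) = λ(v − 1) ⇒ r·2 = 795 − 1 = 794 ⇒ r = 397.
Block count: b = v(v − 1)/6 = 795·794/6 = 631230/6 = 105205.
(Check via bk = vr: 105205·3 = 315615 = 795·397 = 315615 ✓.)

r = 397, b = 105205.


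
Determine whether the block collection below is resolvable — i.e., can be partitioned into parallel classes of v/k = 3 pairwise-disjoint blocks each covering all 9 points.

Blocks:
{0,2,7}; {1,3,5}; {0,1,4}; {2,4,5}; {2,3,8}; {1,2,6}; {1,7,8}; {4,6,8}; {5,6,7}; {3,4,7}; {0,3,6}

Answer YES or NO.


v = 9, block size k = 3, number of blocks = 11.
For resolvability, blocks must partition into parallel classes of size v/k = 3.
Total blocks must therefore be a multiple of 3: 11 = 3·3 + 2 ⇒ not divisible ✗.
Resolvable? NO.

NO


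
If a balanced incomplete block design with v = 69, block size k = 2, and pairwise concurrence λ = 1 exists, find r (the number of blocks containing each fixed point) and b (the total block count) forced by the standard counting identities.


Any 2-(v, k, λ) BIBD satisfies two necessary conditions:
  (i)  Each point sits in r blocks, and counting incidences through any fixed point gives r(k − 1) = λ(v − 1), so r = λ(v − 1)/(k − 1).
  (ii) Total incidences bk = vr, so b = vr/k.
Step 1: r = λ(v − 1)/(k − 1) = 1·(69 − 1)/(2 − 1) = 1·68/1 = 68/1 = 68.
Step 2: b = vr/k = 69·68/2 = 4692/2 = 2346.
Check integrality: r = 68 ∈ Z ✓, b = 2346 ∈ Z ✓.
(These identities are necessary conditions: they determine r and b for any design with these parameters, but do not by themselves prove that one exists.)

r = 68, b = 2346.


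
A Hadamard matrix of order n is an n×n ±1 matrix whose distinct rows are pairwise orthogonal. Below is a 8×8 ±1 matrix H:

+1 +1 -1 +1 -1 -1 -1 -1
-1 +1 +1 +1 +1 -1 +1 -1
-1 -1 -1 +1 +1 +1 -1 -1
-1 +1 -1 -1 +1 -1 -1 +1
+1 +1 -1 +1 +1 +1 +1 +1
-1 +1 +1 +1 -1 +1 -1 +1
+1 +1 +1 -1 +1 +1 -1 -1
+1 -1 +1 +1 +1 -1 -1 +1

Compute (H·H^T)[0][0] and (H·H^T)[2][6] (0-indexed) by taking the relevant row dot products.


Row 0 of H: [1, 1, -1, 1, -1, -1, -1, -1].
Row 2 of H: [-1, -1, -1, 1, 1, 1, -1, -1].
Row 6 of H: [1, 1, 1, -1, 1, 1, -1, -1].
(H·H^T)[0][0] = Σ_j H[0][j]·H[0][j] = (1)² + (1)² + (-1)² + (1)² + (-1)² + (-1)² + (-1)² + (-1)² = 1 + 1 + 1 + 1 + 1 + 1 + 1 + 1 = 8.
(H·H^T)[2][6] = Σ_j H[2][j]·H[6][j] = (-1)·(1) + (-1)·(1) + (-1)·(1) + (1)·(-1) + (1)·(1) + (1)·(1) + (-1)·(-1) + (-1)·(-1) = -1 + -1 + -1 + -1 + 1 + 1 + 1 + 1 = 0.
So rows 2 and 6 are orthogonal; the diagonal entry equals n = 8.

(0,0) entry = 8; (2,6) entry = 0.


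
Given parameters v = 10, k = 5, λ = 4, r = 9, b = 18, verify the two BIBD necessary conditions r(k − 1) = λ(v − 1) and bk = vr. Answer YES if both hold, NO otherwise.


Condition (i): r(k − 1) = 9·4 = 36; λ(v − 1) = 4·9 = 36. Match? YES.
Condition (ii): bk = 18·5 = 90; vr = 10·9 = 90. Match? YES.
Both conditions hold? YES.

YES


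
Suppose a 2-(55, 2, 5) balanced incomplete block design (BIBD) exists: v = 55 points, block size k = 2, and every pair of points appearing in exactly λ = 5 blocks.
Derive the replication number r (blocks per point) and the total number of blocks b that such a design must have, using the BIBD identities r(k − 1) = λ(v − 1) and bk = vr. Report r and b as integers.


Any 2-(v, k, λ) BIBD satisfies two necessary conditions:
  (i)  Each point sits in r blocks, and counting incidences through any fixed point gives r(k − 1) = λ(v − 1), so r = λ(v − 1)/(k − 1).
  (ii) Total incidences bk = vr, so b = vr/k.
Step 1: r = λ(v − 1)/(k − 1) = 5·(55 − 1)/(2 − 1) = 5·54/1 = 270/1 = 270.
Step 2: b = vr/k = 55·270/2 = 14850/2 = 7425.
Check integrality: r = 270 ∈ Z ✓, b = 7425 ∈ Z ✓.
(These identities are necessary conditions: they determine r and b for any design with these parameters, but do not by themselves prove that one exists.)

r = 270, b = 7425.


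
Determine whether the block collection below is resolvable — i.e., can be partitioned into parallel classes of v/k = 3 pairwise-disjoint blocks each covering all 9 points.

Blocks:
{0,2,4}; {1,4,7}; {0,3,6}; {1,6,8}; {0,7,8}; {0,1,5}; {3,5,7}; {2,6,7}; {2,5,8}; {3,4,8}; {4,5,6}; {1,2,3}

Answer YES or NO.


v = 9, block size k = 3, number of blocks = 12.
For resolvability, blocks must partition into parallel classes of size v/k = 3.
Total blocks must therefore be a multiple of 3: 12 = 3·4 + 0 ⇒ divisible ✓.
Greedy packing gives 4 candidate class(es). Each should be a full parallel class (size 3, covers all 9 points).
  Class 1 (3 blocks): {0,2,4}; {1,6,8}; {3,5,7}. Points covered: [0, 1, 2, 3, 4, 5, 6, 7, 8].
  Class 2 (3 blocks): {1,4,7}; {0,3,6}; {2,5,8}. Points covered: [0, 1, 2, 3, 4, 5, 6, 7, 8].
  Class 3 (3 blocks): {0,7,8}; {4,5,6}; {1,2,3}. Points covered: [0, 1, 2, 3, 4, 5, 6, 7, 8].
  Class 4 (3 blocks): {0,1,5}; {2,6,7}; {3,4,8}. Points covered: [0, 1, 2, 3, 4, 5, 6, 7, 8].
All classes full (size 3)? YES. All classes cover every point? YES.
Resolvable? YES.

YES


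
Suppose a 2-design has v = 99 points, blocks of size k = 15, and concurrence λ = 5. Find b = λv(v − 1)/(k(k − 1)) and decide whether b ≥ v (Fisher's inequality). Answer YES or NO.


b = λv(v − 1)/(k(k − 1)) = 5·99·98/(15·14) = 48510/210 = 231.
Compare with v = 99: b ≥ v, so Fisher's inequality holds.

YES


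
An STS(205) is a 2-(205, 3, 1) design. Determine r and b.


An STS(v) is a 2-(v, 3, 1) BIBD: block size k = 3, λ = 1.
Replication: r(k − 1) = λ(v − 1) ⇒ r·2 = 205 − 1 = 204 ⇒ r = 102.
Block count: bk = vr ⇒ b·3 = 205·102 = 20910 ⇒ b = 6970.

r = 102, b = 6970.


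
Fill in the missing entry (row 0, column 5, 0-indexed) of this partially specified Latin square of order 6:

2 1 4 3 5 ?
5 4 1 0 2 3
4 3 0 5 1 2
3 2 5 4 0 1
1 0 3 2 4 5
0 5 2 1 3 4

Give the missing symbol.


Row 0 contains symbols [1, 2, 3, 4, 5] — missing [0].
Column 5 contains symbols [1, 2, 3, 4, 5] — missing [0].
The missing symbol must appear in both missing sets; intersection = [0].
Therefore the hidden value is 0.

Missing value = 0.


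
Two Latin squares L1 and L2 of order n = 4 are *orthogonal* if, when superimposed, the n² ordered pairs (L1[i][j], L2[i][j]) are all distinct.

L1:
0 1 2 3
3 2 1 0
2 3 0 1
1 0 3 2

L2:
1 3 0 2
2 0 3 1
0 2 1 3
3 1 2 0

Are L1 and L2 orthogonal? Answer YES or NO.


Form the n² = 16 superimposed pairs (L1[i][j], L2[i][j]), row by row (rows and columns indexed from 0):
row 0: (0,1) (1,3) (2,0) (3,2)
row 1: (3,2) (2,0) (1,3) (0,1)
row 2: (2,0) (3,2) (0,1) (1,3)
row 3: (1,3) (0,1) (3,2) (2,0)
Orthogonality requires all 16 pairs distinct.
But the pair (3,2) repeats: cell (0,3) has L1 = 3, L2 = 2, and cell (1,0) has L1 = 3, L2 = 2.
A repeated pair means some other pair never occurs (only 4 distinct pairs out of 16), so the squares are not orthogonal.
Conclusion: NO.

NO


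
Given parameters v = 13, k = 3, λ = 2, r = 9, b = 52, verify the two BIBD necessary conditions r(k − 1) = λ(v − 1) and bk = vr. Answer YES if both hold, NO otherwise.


Condition (i): r(k − 1) = 9·2 = 18; λ(v − 1) = 2·12 = 24. Match? NO.
Condition (ii): bk = 52·3 = 156; vr = 13·9 = 117. Match? NO.
Both conditions hold? NO.

NO


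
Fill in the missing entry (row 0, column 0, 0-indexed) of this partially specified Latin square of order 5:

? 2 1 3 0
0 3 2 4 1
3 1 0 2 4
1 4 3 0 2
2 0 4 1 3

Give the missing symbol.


Row 0 contains symbols [0, 1, 2, 3] — missing [4].
Column 0 contains symbols [0, 1, 2, 3] — missing [4].
The missing symbol must appear in both missing sets; intersection = [4].
Therefore the hidden value is 4.

Missing value = 4.


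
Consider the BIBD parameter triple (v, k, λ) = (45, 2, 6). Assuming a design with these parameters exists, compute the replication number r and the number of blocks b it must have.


Any 2-(v, k, λ) BIBD satisfies two necessary conditions:
  (i)  Each point sits in r blocks, and counting incidences through any fixed point gives r(k − 1) = λ(v − 1), so r = λ(v − 1)/(k − 1).
  (ii) Total incidences bk = vr, so b = vr/k.
Step 1: r = λ(v − 1)/(k − 1) = 6·(45 − 1)/(2 − 1) = 6·44/1 = 264/1 = 264.
Step 2: b = vr/k = 45·264/2 = 11880/2 = 5940.
Check integrality: r = 264 ∈ Z ✓, b = 5940 ∈ Z ✓.
(These identities are necessary conditions: they determine r and b for any design with these parameters, but do not by themselves prove that one exists.)

r = 264, b = 5940.


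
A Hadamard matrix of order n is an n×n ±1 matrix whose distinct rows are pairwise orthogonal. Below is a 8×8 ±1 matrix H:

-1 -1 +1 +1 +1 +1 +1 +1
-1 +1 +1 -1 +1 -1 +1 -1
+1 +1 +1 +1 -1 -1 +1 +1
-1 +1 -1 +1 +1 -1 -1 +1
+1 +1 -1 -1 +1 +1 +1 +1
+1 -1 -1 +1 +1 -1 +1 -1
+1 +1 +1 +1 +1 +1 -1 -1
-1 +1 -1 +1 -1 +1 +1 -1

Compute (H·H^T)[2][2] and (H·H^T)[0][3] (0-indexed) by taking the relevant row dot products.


Row 0 of H: [-1, -1, 1, 1, 1, 1, 1, 1].
Row 2 of H: [1, 1, 1, 1, -1, -1, 1, 1].
Row 3 of H: [-1, 1, -1, 1, 1, -1, -1, 1].
(H·H^T)[2][2] = Σ_j H[2][j]·H[2][j] = (1)² + (1)² + (1)² + (1)² + (-1)² + (-1)² + (1)² + (1)² = 1 + 1 + 1 + 1 + 1 + 1 + 1 + 1 = 8.
(H·H^T)[0][3] = Σ_j H[0][j]·H[3][j] = (-1)·(-1) + (-1)·(1) + (1)·(-1) + (1)·(1) + (1)·(1) + (1)·(-1) + (1)·(-1) + (1)·(1) = 1 + -1 + -1 + 1 + 1 + -1 + -1 + 1 = 0.
So rows 0 and 3 are orthogonal; the diagonal entry equals n = 8.

(2,2) entry = 8; (0,3) entry = 0.


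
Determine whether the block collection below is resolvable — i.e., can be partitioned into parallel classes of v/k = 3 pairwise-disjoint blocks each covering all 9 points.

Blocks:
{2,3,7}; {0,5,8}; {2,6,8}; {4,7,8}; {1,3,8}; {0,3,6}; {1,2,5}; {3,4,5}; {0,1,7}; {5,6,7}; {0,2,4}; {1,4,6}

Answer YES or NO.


v = 9, block size k = 3, number of blocks = 12.
For resolvability, blocks must partition into parallel classes of size v/k = 3.
Total blocks must therefore be a multiple of 3: 12 = 3·4 + 0 ⇒ divisible ✓.
Greedy packing gives 4 candidate class(es). Each should be a full parallel class (size 3, covers all 9 points).
  Class 1 (3 blocks): {2,3,7}; {0,5,8}; {1,4,6}. Points covered: [0, 1, 2, 3, 4, 5, 6, 7, 8].
  Class 2 (3 blocks): {2,6,8}; {3,4,5}; {0,1,7}. Points covered: [0, 1, 2, 3, 4, 5, 6, 7, 8].
  Class 3 (3 blocks): {4,7,8}; {0,3,6}; {1,2,5}. Points covered: [0, 1, 2, 3, 4, 5, 6, 7, 8].
  Class 4 (3 blocks): {1,3,8}; {5,6,7}; {0,2,4}. Points covered: [0, 1, 2, 3, 4, 5, 6, 7, 8].
All classes full (size 3)? YES. All classes cover every point? YES.
Resolvable? YES.

YES


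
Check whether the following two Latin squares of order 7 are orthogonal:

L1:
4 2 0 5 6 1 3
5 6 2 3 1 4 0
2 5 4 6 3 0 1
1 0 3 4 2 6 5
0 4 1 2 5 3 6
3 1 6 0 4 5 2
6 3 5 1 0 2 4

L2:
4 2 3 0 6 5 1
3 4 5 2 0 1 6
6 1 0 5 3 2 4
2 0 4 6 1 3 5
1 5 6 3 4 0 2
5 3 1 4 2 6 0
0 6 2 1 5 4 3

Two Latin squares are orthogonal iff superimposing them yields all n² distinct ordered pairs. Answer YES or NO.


Form the n² = 49 superimposed pairs (L1[i][j], L2[i][j]), row by row (rows and columns indexed from 0):
row 0: (4,4) (2,2) (0,3) (5,0) (6,6) (1,5) (3,1)
row 1: (5,3) (6,4) (2,5) (3,2) (1,0) (4,1) (0,6)
row 2: (2,6) (5,1) (4,0) (6,5) (3,3) (0,2) (1,4)
row 3: (1,2) (0,0) (3,4) (4,6) (2,1) (6,3) (5,5)
row 4: (0,1) (4,5) (1,6) (2,3) (5,4) (3,0) (6,2)
row 5: (3,5) (1,3) (6,1) (0,4) (4,2) (5,6) (2,0)
row 6: (6,0) (3,6) (5,2) (1,1) (0,5) (2,4) (4,3)
Orthogonality requires all 49 pairs distinct.
Check by first coordinate: for each symbol s of L1, list the L2 entries in the n cells where L1 = s; they must all differ.
  L1 = 0: L2 entries (in reading order) 3, 6, 2, 0, 1, 4, 5 — all 7 distinct ✓
  L1 = 1: L2 entries (in reading order) 5, 0, 4, 2, 6, 3, 1 — all 7 distinct ✓
  L1 = 2: L2 entries (in reading order) 2, 5, 6, 1, 3, 0, 4 — all 7 distinct ✓
  L1 = 3: L2 entries (in reading order) 1, 2, 3, 4, 0, 5, 6 — all 7 distinct ✓
  L1 = 4: L2 entries (in reading order) 4, 1, 0, 6, 5, 2, 3 — all 7 distinct ✓
  L1 = 5: L2 entries (in reading order) 0, 3, 1, 5, 4, 6, 2 — all 7 distinct ✓
  L1 = 6: L2 entries (in reading order) 6, 4, 5, 3, 2, 1, 0 — all 7 distinct ✓
Every symbol of L1 meets every symbol of L2 exactly once, so all 49 pairs are distinct (49 of 49).
Conclusion: YES.

YES


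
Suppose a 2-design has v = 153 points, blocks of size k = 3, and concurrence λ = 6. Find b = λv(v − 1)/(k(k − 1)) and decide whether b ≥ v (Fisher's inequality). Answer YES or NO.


r = λ(v − 1)/(k − 1) = 6·152/2 = 456.
b = vr/k = 153·456/3 = 23256.
Fisher's inequality: b ≥ v ⇔ 23256 ≥ 153? YES.

YES


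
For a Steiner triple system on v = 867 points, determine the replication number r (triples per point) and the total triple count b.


An STS(v) is a 2-(v, 3, 1) BIBD: block size k = 3, λ = 1.
Replication: r(k − 1) = λ(v − 1) ⇒ r·2 = 867 − 1 = 866 ⇒ r = 433.
Block count: bk = vr ⇒ b·3 = 867·433 = 375411 ⇒ b = 125137.
(Check via b = v(v − 1)/6 = 867·866/6 = 750822/6 = 125137.)

r = 433, b = 125137.


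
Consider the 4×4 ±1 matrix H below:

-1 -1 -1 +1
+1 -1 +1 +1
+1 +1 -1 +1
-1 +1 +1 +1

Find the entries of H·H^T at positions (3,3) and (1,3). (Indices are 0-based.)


Row 1 of H: [1, -1, 1, 1].
Row 3 of H: [-1, 1, 1, 1].
(H·H^T)[3][3] = Σ_j H[3][j]·H[3][j] = (-1)² + (1)² + (1)² + (1)² = 1 + 1 + 1 + 1 = 4.
(H·H^T)[1][3] = Σ_j H[1][j]·H[3][j] = (1)·(-1) + (-1)·(1) + (1)·(1) + (1)·(1) = -1 + -1 + 1 + 1 = 0.
So rows 1 and 3 are orthogonal; the diagonal entry equals n = 4.

(3,3) entry = 4; (1,3) entry = 0.


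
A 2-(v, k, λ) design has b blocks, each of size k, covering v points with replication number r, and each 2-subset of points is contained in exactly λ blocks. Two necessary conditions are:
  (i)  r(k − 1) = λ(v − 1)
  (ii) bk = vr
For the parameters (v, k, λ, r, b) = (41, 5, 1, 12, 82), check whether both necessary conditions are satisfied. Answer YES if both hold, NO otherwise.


Condition (i): r(k − 1) = 12·4 = 48; λ(v − 1) = 1·40 = 40. Match? NO.
Condition (ii): bk = 82·5 = 410; vr = 41·12 = 492. Match? NO.
Both conditions hold? NO.

NO


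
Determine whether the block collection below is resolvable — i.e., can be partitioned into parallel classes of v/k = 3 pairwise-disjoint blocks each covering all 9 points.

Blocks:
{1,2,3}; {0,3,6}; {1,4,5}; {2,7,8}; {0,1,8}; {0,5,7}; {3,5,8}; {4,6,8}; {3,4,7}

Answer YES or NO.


v = 9, block size k = 3, number of blocks = 9.
For resolvability, blocks must partition into parallel classes of size v/k = 3.
Total blocks must therefore be a multiple of 3: 9 = 3·3 + 0 ⇒ divisible ✓.
Consider block {0,1,8}. The only other block(s) in the collection disjoint from it are {3,4,7} — just 1 block(s). Any parallel class containing {0,1,8} would need 2 other blocks each disjoint from it, so no parallel class of size 3 can contain {0,1,8}.
Since every block must belong to some parallel class in a resolution, the collection cannot be partitioned into parallel classes.
Resolvable? NO.

NO


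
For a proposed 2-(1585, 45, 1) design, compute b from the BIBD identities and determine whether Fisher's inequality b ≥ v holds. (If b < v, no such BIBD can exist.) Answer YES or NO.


r = λ(v − 1)/(k − 1) = 1·1584/44 = 36.
b = vr/k = 1585·36/45 = 1268.
Fisher's inequality: b ≥ v ⇔ 1268 ≥ 1585? NO.

NO


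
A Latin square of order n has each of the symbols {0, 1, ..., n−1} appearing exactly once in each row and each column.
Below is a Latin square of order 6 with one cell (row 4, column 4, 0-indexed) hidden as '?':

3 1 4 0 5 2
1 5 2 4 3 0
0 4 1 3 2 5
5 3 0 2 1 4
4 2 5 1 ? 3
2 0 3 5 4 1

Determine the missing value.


Row 4 contains symbols [1, 2, 3, 4, 5] — missing [0].
Column 4 contains symbols [1, 2, 3, 4, 5] — missing [0].
The missing symbol must appear in both missing sets; intersection = [0].
Therefore the hidden value is 0.

Missing value = 0.


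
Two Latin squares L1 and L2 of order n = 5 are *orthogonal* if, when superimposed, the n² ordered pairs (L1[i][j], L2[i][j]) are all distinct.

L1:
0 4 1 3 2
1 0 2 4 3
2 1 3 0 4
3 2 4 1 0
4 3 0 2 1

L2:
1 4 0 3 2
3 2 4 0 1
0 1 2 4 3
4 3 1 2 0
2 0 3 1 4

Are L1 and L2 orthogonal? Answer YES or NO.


Form the n² = 25 superimposed pairs (L1[i][j], L2[i][j]), row by row (rows and columns indexed from 0):
row 0: (0,1) (4,4) (1,0) (3,3) (2,2)
row 1: (1,3) (0,2) (2,4) (4,0) (3,1)
row 2: (2,0) (1,1) (3,2) (0,4) (4,3)
row 3: (3,4) (2,3) (4,1) (1,2) (0,0)
row 4: (4,2) (3,0) (0,3) (2,1) (1,4)
Orthogonality requires all 25 pairs distinct.
Check by first coordinate: for each symbol s of L1, list the L2 entries in the n cells where L1 = s; they must all differ.
  L1 = 0: L2 entries (in reading order) 1, 2, 4, 0, 3 — all 5 distinct ✓
  L1 = 1: L2 entries (in reading order) 0, 3, 1, 2, 4 — all 5 distinct ✓
  L1 = 2: L2 entries (in reading order) 2, 4, 0, 3, 1 — all 5 distinct ✓
  L1 = 3: L2 entries (in reading order) 3, 1, 2, 4, 0 — all 5 distinct ✓
  L1 = 4: L2 entries (in reading order) 4, 0, 3, 1, 2 — all 5 distinct ✓
Every symbol of L1 meets every symbol of L2 exactly once, so all 25 pairs are distinct (25 of 25).
Conclusion: YES.

YES


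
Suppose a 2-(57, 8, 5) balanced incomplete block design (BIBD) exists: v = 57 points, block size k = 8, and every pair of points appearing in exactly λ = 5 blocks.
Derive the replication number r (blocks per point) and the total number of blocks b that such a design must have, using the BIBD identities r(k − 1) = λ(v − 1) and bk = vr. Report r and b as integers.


Any 2-(v, k, λ) BIBD satisfies two necessary conditions:
  (i)  Each point sits in r blocks, and counting incidences through any fixed point gives r(k − 1) = λ(v − 1), so r = λ(v − 1)/(k − 1).
  (ii) Total incidences bk = vr, so b = vr/k.
Step 1: r = λ(v − 1)/(k − 1) = 5·(57 − 1)/(8 − 1) = 5·56/7 = 280/7 = 40.
Step 2: b = vr/k = 57·40/8 = 2280/8 = 285.
Check integrality: r = 40 ∈ Z ✓, b = 285 ∈ Z ✓.
(These identities are necessary conditions: they determine r and b for any design with these parameters, but do not by themselves prove that one exists.)

r = 40, b = 285.


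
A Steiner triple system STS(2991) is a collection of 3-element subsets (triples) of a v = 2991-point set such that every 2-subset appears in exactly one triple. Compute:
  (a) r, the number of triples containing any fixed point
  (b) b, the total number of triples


An STS(v) is a 2-(v, 3, 1) BIBD: block size k = 3, λ = 1.
Replication: r(k − 1) = λ(v − 1) ⇒ r·2 = 2991 − 1 = 2990 ⇒ r = 1495.
Block count: bk = vr ⇒ b·3 = 2991·1495 = 4471545 ⇒ b = 1490515.
(Check via b = v(v − 1)/6 = 2991·2990/6 = 8943090/6 = 1490515.)

r = 1495, b = 1490515.
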